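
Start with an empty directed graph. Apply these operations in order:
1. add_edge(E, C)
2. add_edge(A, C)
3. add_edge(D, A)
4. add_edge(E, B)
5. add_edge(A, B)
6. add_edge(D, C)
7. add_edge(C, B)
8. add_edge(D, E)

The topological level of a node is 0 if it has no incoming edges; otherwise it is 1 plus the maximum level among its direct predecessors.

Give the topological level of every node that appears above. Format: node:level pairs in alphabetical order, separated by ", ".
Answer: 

Answer: A:1, B:3, C:2, D:0, E:1

Derivation:
Op 1: add_edge(E, C). Edges now: 1
Op 2: add_edge(A, C). Edges now: 2
Op 3: add_edge(D, A). Edges now: 3
Op 4: add_edge(E, B). Edges now: 4
Op 5: add_edge(A, B). Edges now: 5
Op 6: add_edge(D, C). Edges now: 6
Op 7: add_edge(C, B). Edges now: 7
Op 8: add_edge(D, E). Edges now: 8
Compute levels (Kahn BFS):
  sources (in-degree 0): D
  process D: level=0
    D->A: in-degree(A)=0, level(A)=1, enqueue
    D->C: in-degree(C)=2, level(C)>=1
    D->E: in-degree(E)=0, level(E)=1, enqueue
  process A: level=1
    A->B: in-degree(B)=2, level(B)>=2
    A->C: in-degree(C)=1, level(C)>=2
  process E: level=1
    E->B: in-degree(B)=1, level(B)>=2
    E->C: in-degree(C)=0, level(C)=2, enqueue
  process C: level=2
    C->B: in-degree(B)=0, level(B)=3, enqueue
  process B: level=3
All levels: A:1, B:3, C:2, D:0, E:1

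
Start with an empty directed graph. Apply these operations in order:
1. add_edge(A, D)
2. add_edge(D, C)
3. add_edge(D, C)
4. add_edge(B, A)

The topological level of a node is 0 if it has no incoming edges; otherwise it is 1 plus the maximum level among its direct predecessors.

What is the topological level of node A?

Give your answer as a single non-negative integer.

Answer: 1

Derivation:
Op 1: add_edge(A, D). Edges now: 1
Op 2: add_edge(D, C). Edges now: 2
Op 3: add_edge(D, C) (duplicate, no change). Edges now: 2
Op 4: add_edge(B, A). Edges now: 3
Compute levels (Kahn BFS):
  sources (in-degree 0): B
  process B: level=0
    B->A: in-degree(A)=0, level(A)=1, enqueue
  process A: level=1
    A->D: in-degree(D)=0, level(D)=2, enqueue
  process D: level=2
    D->C: in-degree(C)=0, level(C)=3, enqueue
  process C: level=3
All levels: A:1, B:0, C:3, D:2
level(A) = 1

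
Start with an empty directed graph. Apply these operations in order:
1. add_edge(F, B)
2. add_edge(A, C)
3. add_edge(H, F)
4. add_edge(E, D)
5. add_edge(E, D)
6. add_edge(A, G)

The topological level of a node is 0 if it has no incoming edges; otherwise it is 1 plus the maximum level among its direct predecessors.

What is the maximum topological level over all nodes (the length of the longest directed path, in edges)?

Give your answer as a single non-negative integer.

Op 1: add_edge(F, B). Edges now: 1
Op 2: add_edge(A, C). Edges now: 2
Op 3: add_edge(H, F). Edges now: 3
Op 4: add_edge(E, D). Edges now: 4
Op 5: add_edge(E, D) (duplicate, no change). Edges now: 4
Op 6: add_edge(A, G). Edges now: 5
Compute levels (Kahn BFS):
  sources (in-degree 0): A, E, H
  process A: level=0
    A->C: in-degree(C)=0, level(C)=1, enqueue
    A->G: in-degree(G)=0, level(G)=1, enqueue
  process E: level=0
    E->D: in-degree(D)=0, level(D)=1, enqueue
  process H: level=0
    H->F: in-degree(F)=0, level(F)=1, enqueue
  process C: level=1
  process G: level=1
  process D: level=1
  process F: level=1
    F->B: in-degree(B)=0, level(B)=2, enqueue
  process B: level=2
All levels: A:0, B:2, C:1, D:1, E:0, F:1, G:1, H:0
max level = 2

Answer: 2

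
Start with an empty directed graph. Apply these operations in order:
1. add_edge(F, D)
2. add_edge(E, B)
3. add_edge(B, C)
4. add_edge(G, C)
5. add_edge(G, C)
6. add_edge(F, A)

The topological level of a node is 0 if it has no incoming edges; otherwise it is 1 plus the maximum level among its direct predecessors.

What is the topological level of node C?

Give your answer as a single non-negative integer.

Op 1: add_edge(F, D). Edges now: 1
Op 2: add_edge(E, B). Edges now: 2
Op 3: add_edge(B, C). Edges now: 3
Op 4: add_edge(G, C). Edges now: 4
Op 5: add_edge(G, C) (duplicate, no change). Edges now: 4
Op 6: add_edge(F, A). Edges now: 5
Compute levels (Kahn BFS):
  sources (in-degree 0): E, F, G
  process E: level=0
    E->B: in-degree(B)=0, level(B)=1, enqueue
  process F: level=0
    F->A: in-degree(A)=0, level(A)=1, enqueue
    F->D: in-degree(D)=0, level(D)=1, enqueue
  process G: level=0
    G->C: in-degree(C)=1, level(C)>=1
  process B: level=1
    B->C: in-degree(C)=0, level(C)=2, enqueue
  process A: level=1
  process D: level=1
  process C: level=2
All levels: A:1, B:1, C:2, D:1, E:0, F:0, G:0
level(C) = 2

Answer: 2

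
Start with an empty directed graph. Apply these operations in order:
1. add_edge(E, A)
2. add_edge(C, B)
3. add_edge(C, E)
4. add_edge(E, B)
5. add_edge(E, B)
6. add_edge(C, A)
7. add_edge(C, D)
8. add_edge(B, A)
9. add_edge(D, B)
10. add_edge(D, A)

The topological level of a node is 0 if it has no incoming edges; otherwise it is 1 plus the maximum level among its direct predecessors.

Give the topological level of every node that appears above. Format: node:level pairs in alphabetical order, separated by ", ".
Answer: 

Answer: A:3, B:2, C:0, D:1, E:1

Derivation:
Op 1: add_edge(E, A). Edges now: 1
Op 2: add_edge(C, B). Edges now: 2
Op 3: add_edge(C, E). Edges now: 3
Op 4: add_edge(E, B). Edges now: 4
Op 5: add_edge(E, B) (duplicate, no change). Edges now: 4
Op 6: add_edge(C, A). Edges now: 5
Op 7: add_edge(C, D). Edges now: 6
Op 8: add_edge(B, A). Edges now: 7
Op 9: add_edge(D, B). Edges now: 8
Op 10: add_edge(D, A). Edges now: 9
Compute levels (Kahn BFS):
  sources (in-degree 0): C
  process C: level=0
    C->A: in-degree(A)=3, level(A)>=1
    C->B: in-degree(B)=2, level(B)>=1
    C->D: in-degree(D)=0, level(D)=1, enqueue
    C->E: in-degree(E)=0, level(E)=1, enqueue
  process D: level=1
    D->A: in-degree(A)=2, level(A)>=2
    D->B: in-degree(B)=1, level(B)>=2
  process E: level=1
    E->A: in-degree(A)=1, level(A)>=2
    E->B: in-degree(B)=0, level(B)=2, enqueue
  process B: level=2
    B->A: in-degree(A)=0, level(A)=3, enqueue
  process A: level=3
All levels: A:3, B:2, C:0, D:1, E:1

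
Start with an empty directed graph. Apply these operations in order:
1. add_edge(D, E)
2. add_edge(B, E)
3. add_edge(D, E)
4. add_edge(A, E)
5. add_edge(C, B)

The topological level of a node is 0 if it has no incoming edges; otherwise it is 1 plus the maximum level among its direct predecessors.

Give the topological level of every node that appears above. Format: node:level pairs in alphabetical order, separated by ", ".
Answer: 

Answer: A:0, B:1, C:0, D:0, E:2

Derivation:
Op 1: add_edge(D, E). Edges now: 1
Op 2: add_edge(B, E). Edges now: 2
Op 3: add_edge(D, E) (duplicate, no change). Edges now: 2
Op 4: add_edge(A, E). Edges now: 3
Op 5: add_edge(C, B). Edges now: 4
Compute levels (Kahn BFS):
  sources (in-degree 0): A, C, D
  process A: level=0
    A->E: in-degree(E)=2, level(E)>=1
  process C: level=0
    C->B: in-degree(B)=0, level(B)=1, enqueue
  process D: level=0
    D->E: in-degree(E)=1, level(E)>=1
  process B: level=1
    B->E: in-degree(E)=0, level(E)=2, enqueue
  process E: level=2
All levels: A:0, B:1, C:0, D:0, E:2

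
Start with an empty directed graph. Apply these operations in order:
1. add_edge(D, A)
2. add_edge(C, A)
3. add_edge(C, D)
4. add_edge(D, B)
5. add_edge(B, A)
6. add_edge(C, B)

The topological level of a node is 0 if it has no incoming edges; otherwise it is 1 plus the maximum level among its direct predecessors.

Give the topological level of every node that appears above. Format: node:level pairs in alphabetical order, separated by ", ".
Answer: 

Answer: A:3, B:2, C:0, D:1

Derivation:
Op 1: add_edge(D, A). Edges now: 1
Op 2: add_edge(C, A). Edges now: 2
Op 3: add_edge(C, D). Edges now: 3
Op 4: add_edge(D, B). Edges now: 4
Op 5: add_edge(B, A). Edges now: 5
Op 6: add_edge(C, B). Edges now: 6
Compute levels (Kahn BFS):
  sources (in-degree 0): C
  process C: level=0
    C->A: in-degree(A)=2, level(A)>=1
    C->B: in-degree(B)=1, level(B)>=1
    C->D: in-degree(D)=0, level(D)=1, enqueue
  process D: level=1
    D->A: in-degree(A)=1, level(A)>=2
    D->B: in-degree(B)=0, level(B)=2, enqueue
  process B: level=2
    B->A: in-degree(A)=0, level(A)=3, enqueue
  process A: level=3
All levels: A:3, B:2, C:0, D:1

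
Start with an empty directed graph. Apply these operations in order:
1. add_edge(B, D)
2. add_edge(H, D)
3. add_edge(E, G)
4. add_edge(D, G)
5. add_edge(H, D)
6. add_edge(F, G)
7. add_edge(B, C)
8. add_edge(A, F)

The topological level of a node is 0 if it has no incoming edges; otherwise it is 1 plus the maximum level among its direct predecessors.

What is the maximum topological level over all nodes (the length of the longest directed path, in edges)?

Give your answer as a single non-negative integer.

Op 1: add_edge(B, D). Edges now: 1
Op 2: add_edge(H, D). Edges now: 2
Op 3: add_edge(E, G). Edges now: 3
Op 4: add_edge(D, G). Edges now: 4
Op 5: add_edge(H, D) (duplicate, no change). Edges now: 4
Op 6: add_edge(F, G). Edges now: 5
Op 7: add_edge(B, C). Edges now: 6
Op 8: add_edge(A, F). Edges now: 7
Compute levels (Kahn BFS):
  sources (in-degree 0): A, B, E, H
  process A: level=0
    A->F: in-degree(F)=0, level(F)=1, enqueue
  process B: level=0
    B->C: in-degree(C)=0, level(C)=1, enqueue
    B->D: in-degree(D)=1, level(D)>=1
  process E: level=0
    E->G: in-degree(G)=2, level(G)>=1
  process H: level=0
    H->D: in-degree(D)=0, level(D)=1, enqueue
  process F: level=1
    F->G: in-degree(G)=1, level(G)>=2
  process C: level=1
  process D: level=1
    D->G: in-degree(G)=0, level(G)=2, enqueue
  process G: level=2
All levels: A:0, B:0, C:1, D:1, E:0, F:1, G:2, H:0
max level = 2

Answer: 2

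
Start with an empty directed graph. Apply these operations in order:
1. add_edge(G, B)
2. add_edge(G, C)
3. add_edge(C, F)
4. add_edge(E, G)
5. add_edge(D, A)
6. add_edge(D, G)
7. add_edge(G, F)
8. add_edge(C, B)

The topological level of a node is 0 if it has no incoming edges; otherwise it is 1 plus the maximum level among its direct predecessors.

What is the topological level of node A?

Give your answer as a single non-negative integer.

Answer: 1

Derivation:
Op 1: add_edge(G, B). Edges now: 1
Op 2: add_edge(G, C). Edges now: 2
Op 3: add_edge(C, F). Edges now: 3
Op 4: add_edge(E, G). Edges now: 4
Op 5: add_edge(D, A). Edges now: 5
Op 6: add_edge(D, G). Edges now: 6
Op 7: add_edge(G, F). Edges now: 7
Op 8: add_edge(C, B). Edges now: 8
Compute levels (Kahn BFS):
  sources (in-degree 0): D, E
  process D: level=0
    D->A: in-degree(A)=0, level(A)=1, enqueue
    D->G: in-degree(G)=1, level(G)>=1
  process E: level=0
    E->G: in-degree(G)=0, level(G)=1, enqueue
  process A: level=1
  process G: level=1
    G->B: in-degree(B)=1, level(B)>=2
    G->C: in-degree(C)=0, level(C)=2, enqueue
    G->F: in-degree(F)=1, level(F)>=2
  process C: level=2
    C->B: in-degree(B)=0, level(B)=3, enqueue
    C->F: in-degree(F)=0, level(F)=3, enqueue
  process B: level=3
  process F: level=3
All levels: A:1, B:3, C:2, D:0, E:0, F:3, G:1
level(A) = 1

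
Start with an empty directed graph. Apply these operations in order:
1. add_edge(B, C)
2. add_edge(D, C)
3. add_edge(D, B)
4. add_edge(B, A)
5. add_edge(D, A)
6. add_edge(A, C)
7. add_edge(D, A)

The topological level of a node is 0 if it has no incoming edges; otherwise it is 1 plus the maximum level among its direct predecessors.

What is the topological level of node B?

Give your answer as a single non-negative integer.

Answer: 1

Derivation:
Op 1: add_edge(B, C). Edges now: 1
Op 2: add_edge(D, C). Edges now: 2
Op 3: add_edge(D, B). Edges now: 3
Op 4: add_edge(B, A). Edges now: 4
Op 5: add_edge(D, A). Edges now: 5
Op 6: add_edge(A, C). Edges now: 6
Op 7: add_edge(D, A) (duplicate, no change). Edges now: 6
Compute levels (Kahn BFS):
  sources (in-degree 0): D
  process D: level=0
    D->A: in-degree(A)=1, level(A)>=1
    D->B: in-degree(B)=0, level(B)=1, enqueue
    D->C: in-degree(C)=2, level(C)>=1
  process B: level=1
    B->A: in-degree(A)=0, level(A)=2, enqueue
    B->C: in-degree(C)=1, level(C)>=2
  process A: level=2
    A->C: in-degree(C)=0, level(C)=3, enqueue
  process C: level=3
All levels: A:2, B:1, C:3, D:0
level(B) = 1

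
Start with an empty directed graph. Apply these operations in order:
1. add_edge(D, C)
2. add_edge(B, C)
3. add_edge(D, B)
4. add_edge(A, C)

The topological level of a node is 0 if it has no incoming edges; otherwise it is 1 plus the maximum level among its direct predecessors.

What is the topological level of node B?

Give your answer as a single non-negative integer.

Answer: 1

Derivation:
Op 1: add_edge(D, C). Edges now: 1
Op 2: add_edge(B, C). Edges now: 2
Op 3: add_edge(D, B). Edges now: 3
Op 4: add_edge(A, C). Edges now: 4
Compute levels (Kahn BFS):
  sources (in-degree 0): A, D
  process A: level=0
    A->C: in-degree(C)=2, level(C)>=1
  process D: level=0
    D->B: in-degree(B)=0, level(B)=1, enqueue
    D->C: in-degree(C)=1, level(C)>=1
  process B: level=1
    B->C: in-degree(C)=0, level(C)=2, enqueue
  process C: level=2
All levels: A:0, B:1, C:2, D:0
level(B) = 1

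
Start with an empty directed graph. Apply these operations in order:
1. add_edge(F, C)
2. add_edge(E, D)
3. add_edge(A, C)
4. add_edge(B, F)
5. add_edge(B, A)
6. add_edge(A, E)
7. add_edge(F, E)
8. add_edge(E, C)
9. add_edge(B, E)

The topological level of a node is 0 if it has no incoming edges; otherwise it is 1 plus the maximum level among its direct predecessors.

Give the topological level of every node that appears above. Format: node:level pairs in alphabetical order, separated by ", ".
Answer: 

Op 1: add_edge(F, C). Edges now: 1
Op 2: add_edge(E, D). Edges now: 2
Op 3: add_edge(A, C). Edges now: 3
Op 4: add_edge(B, F). Edges now: 4
Op 5: add_edge(B, A). Edges now: 5
Op 6: add_edge(A, E). Edges now: 6
Op 7: add_edge(F, E). Edges now: 7
Op 8: add_edge(E, C). Edges now: 8
Op 9: add_edge(B, E). Edges now: 9
Compute levels (Kahn BFS):
  sources (in-degree 0): B
  process B: level=0
    B->A: in-degree(A)=0, level(A)=1, enqueue
    B->E: in-degree(E)=2, level(E)>=1
    B->F: in-degree(F)=0, level(F)=1, enqueue
  process A: level=1
    A->C: in-degree(C)=2, level(C)>=2
    A->E: in-degree(E)=1, level(E)>=2
  process F: level=1
    F->C: in-degree(C)=1, level(C)>=2
    F->E: in-degree(E)=0, level(E)=2, enqueue
  process E: level=2
    E->C: in-degree(C)=0, level(C)=3, enqueue
    E->D: in-degree(D)=0, level(D)=3, enqueue
  process C: level=3
  process D: level=3
All levels: A:1, B:0, C:3, D:3, E:2, F:1

Answer: A:1, B:0, C:3, D:3, E:2, F:1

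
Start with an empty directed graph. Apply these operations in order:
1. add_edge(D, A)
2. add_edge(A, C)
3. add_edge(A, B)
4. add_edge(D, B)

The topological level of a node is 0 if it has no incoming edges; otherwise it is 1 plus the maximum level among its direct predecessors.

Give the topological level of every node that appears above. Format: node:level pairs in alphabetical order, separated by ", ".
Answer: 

Op 1: add_edge(D, A). Edges now: 1
Op 2: add_edge(A, C). Edges now: 2
Op 3: add_edge(A, B). Edges now: 3
Op 4: add_edge(D, B). Edges now: 4
Compute levels (Kahn BFS):
  sources (in-degree 0): D
  process D: level=0
    D->A: in-degree(A)=0, level(A)=1, enqueue
    D->B: in-degree(B)=1, level(B)>=1
  process A: level=1
    A->B: in-degree(B)=0, level(B)=2, enqueue
    A->C: in-degree(C)=0, level(C)=2, enqueue
  process B: level=2
  process C: level=2
All levels: A:1, B:2, C:2, D:0

Answer: A:1, B:2, C:2, D:0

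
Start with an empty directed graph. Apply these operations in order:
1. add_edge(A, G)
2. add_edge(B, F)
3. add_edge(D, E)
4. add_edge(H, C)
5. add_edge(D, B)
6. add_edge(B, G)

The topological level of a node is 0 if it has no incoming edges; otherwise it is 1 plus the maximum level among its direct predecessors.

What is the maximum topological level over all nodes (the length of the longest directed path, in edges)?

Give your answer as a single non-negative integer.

Op 1: add_edge(A, G). Edges now: 1
Op 2: add_edge(B, F). Edges now: 2
Op 3: add_edge(D, E). Edges now: 3
Op 4: add_edge(H, C). Edges now: 4
Op 5: add_edge(D, B). Edges now: 5
Op 6: add_edge(B, G). Edges now: 6
Compute levels (Kahn BFS):
  sources (in-degree 0): A, D, H
  process A: level=0
    A->G: in-degree(G)=1, level(G)>=1
  process D: level=0
    D->B: in-degree(B)=0, level(B)=1, enqueue
    D->E: in-degree(E)=0, level(E)=1, enqueue
  process H: level=0
    H->C: in-degree(C)=0, level(C)=1, enqueue
  process B: level=1
    B->F: in-degree(F)=0, level(F)=2, enqueue
    B->G: in-degree(G)=0, level(G)=2, enqueue
  process E: level=1
  process C: level=1
  process F: level=2
  process G: level=2
All levels: A:0, B:1, C:1, D:0, E:1, F:2, G:2, H:0
max level = 2

Answer: 2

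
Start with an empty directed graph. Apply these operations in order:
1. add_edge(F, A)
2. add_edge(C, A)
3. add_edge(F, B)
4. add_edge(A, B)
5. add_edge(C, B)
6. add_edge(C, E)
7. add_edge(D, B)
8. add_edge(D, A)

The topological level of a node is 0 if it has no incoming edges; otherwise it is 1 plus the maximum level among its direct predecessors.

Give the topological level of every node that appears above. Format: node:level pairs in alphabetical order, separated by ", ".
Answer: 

Op 1: add_edge(F, A). Edges now: 1
Op 2: add_edge(C, A). Edges now: 2
Op 3: add_edge(F, B). Edges now: 3
Op 4: add_edge(A, B). Edges now: 4
Op 5: add_edge(C, B). Edges now: 5
Op 6: add_edge(C, E). Edges now: 6
Op 7: add_edge(D, B). Edges now: 7
Op 8: add_edge(D, A). Edges now: 8
Compute levels (Kahn BFS):
  sources (in-degree 0): C, D, F
  process C: level=0
    C->A: in-degree(A)=2, level(A)>=1
    C->B: in-degree(B)=3, level(B)>=1
    C->E: in-degree(E)=0, level(E)=1, enqueue
  process D: level=0
    D->A: in-degree(A)=1, level(A)>=1
    D->B: in-degree(B)=2, level(B)>=1
  process F: level=0
    F->A: in-degree(A)=0, level(A)=1, enqueue
    F->B: in-degree(B)=1, level(B)>=1
  process E: level=1
  process A: level=1
    A->B: in-degree(B)=0, level(B)=2, enqueue
  process B: level=2
All levels: A:1, B:2, C:0, D:0, E:1, F:0

Answer: A:1, B:2, C:0, D:0, E:1, F:0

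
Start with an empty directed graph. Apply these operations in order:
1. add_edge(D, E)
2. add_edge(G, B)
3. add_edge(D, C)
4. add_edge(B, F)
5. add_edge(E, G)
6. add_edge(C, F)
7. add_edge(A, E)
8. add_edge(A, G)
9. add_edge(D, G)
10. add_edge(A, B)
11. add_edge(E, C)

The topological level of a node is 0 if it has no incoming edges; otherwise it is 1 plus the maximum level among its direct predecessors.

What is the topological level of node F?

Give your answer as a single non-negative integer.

Answer: 4

Derivation:
Op 1: add_edge(D, E). Edges now: 1
Op 2: add_edge(G, B). Edges now: 2
Op 3: add_edge(D, C). Edges now: 3
Op 4: add_edge(B, F). Edges now: 4
Op 5: add_edge(E, G). Edges now: 5
Op 6: add_edge(C, F). Edges now: 6
Op 7: add_edge(A, E). Edges now: 7
Op 8: add_edge(A, G). Edges now: 8
Op 9: add_edge(D, G). Edges now: 9
Op 10: add_edge(A, B). Edges now: 10
Op 11: add_edge(E, C). Edges now: 11
Compute levels (Kahn BFS):
  sources (in-degree 0): A, D
  process A: level=0
    A->B: in-degree(B)=1, level(B)>=1
    A->E: in-degree(E)=1, level(E)>=1
    A->G: in-degree(G)=2, level(G)>=1
  process D: level=0
    D->C: in-degree(C)=1, level(C)>=1
    D->E: in-degree(E)=0, level(E)=1, enqueue
    D->G: in-degree(G)=1, level(G)>=1
  process E: level=1
    E->C: in-degree(C)=0, level(C)=2, enqueue
    E->G: in-degree(G)=0, level(G)=2, enqueue
  process C: level=2
    C->F: in-degree(F)=1, level(F)>=3
  process G: level=2
    G->B: in-degree(B)=0, level(B)=3, enqueue
  process B: level=3
    B->F: in-degree(F)=0, level(F)=4, enqueue
  process F: level=4
All levels: A:0, B:3, C:2, D:0, E:1, F:4, G:2
level(F) = 4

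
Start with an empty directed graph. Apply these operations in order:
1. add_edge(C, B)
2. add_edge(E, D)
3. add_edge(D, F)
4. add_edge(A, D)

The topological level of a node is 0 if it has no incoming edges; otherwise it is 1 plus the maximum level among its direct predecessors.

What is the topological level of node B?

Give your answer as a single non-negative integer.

Answer: 1

Derivation:
Op 1: add_edge(C, B). Edges now: 1
Op 2: add_edge(E, D). Edges now: 2
Op 3: add_edge(D, F). Edges now: 3
Op 4: add_edge(A, D). Edges now: 4
Compute levels (Kahn BFS):
  sources (in-degree 0): A, C, E
  process A: level=0
    A->D: in-degree(D)=1, level(D)>=1
  process C: level=0
    C->B: in-degree(B)=0, level(B)=1, enqueue
  process E: level=0
    E->D: in-degree(D)=0, level(D)=1, enqueue
  process B: level=1
  process D: level=1
    D->F: in-degree(F)=0, level(F)=2, enqueue
  process F: level=2
All levels: A:0, B:1, C:0, D:1, E:0, F:2
level(B) = 1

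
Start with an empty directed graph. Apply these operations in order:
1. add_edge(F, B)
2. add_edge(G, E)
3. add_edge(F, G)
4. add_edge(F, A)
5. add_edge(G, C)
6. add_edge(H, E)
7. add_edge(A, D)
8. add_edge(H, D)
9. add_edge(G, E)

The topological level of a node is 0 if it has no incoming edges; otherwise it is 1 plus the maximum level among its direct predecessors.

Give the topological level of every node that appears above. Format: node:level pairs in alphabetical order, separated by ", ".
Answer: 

Answer: A:1, B:1, C:2, D:2, E:2, F:0, G:1, H:0

Derivation:
Op 1: add_edge(F, B). Edges now: 1
Op 2: add_edge(G, E). Edges now: 2
Op 3: add_edge(F, G). Edges now: 3
Op 4: add_edge(F, A). Edges now: 4
Op 5: add_edge(G, C). Edges now: 5
Op 6: add_edge(H, E). Edges now: 6
Op 7: add_edge(A, D). Edges now: 7
Op 8: add_edge(H, D). Edges now: 8
Op 9: add_edge(G, E) (duplicate, no change). Edges now: 8
Compute levels (Kahn BFS):
  sources (in-degree 0): F, H
  process F: level=0
    F->A: in-degree(A)=0, level(A)=1, enqueue
    F->B: in-degree(B)=0, level(B)=1, enqueue
    F->G: in-degree(G)=0, level(G)=1, enqueue
  process H: level=0
    H->D: in-degree(D)=1, level(D)>=1
    H->E: in-degree(E)=1, level(E)>=1
  process A: level=1
    A->D: in-degree(D)=0, level(D)=2, enqueue
  process B: level=1
  process G: level=1
    G->C: in-degree(C)=0, level(C)=2, enqueue
    G->E: in-degree(E)=0, level(E)=2, enqueue
  process D: level=2
  process C: level=2
  process E: level=2
All levels: A:1, B:1, C:2, D:2, E:2, F:0, G:1, H:0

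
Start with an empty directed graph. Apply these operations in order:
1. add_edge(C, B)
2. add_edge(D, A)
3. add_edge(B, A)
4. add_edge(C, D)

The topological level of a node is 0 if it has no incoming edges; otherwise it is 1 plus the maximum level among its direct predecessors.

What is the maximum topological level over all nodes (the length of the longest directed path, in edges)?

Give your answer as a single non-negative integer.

Op 1: add_edge(C, B). Edges now: 1
Op 2: add_edge(D, A). Edges now: 2
Op 3: add_edge(B, A). Edges now: 3
Op 4: add_edge(C, D). Edges now: 4
Compute levels (Kahn BFS):
  sources (in-degree 0): C
  process C: level=0
    C->B: in-degree(B)=0, level(B)=1, enqueue
    C->D: in-degree(D)=0, level(D)=1, enqueue
  process B: level=1
    B->A: in-degree(A)=1, level(A)>=2
  process D: level=1
    D->A: in-degree(A)=0, level(A)=2, enqueue
  process A: level=2
All levels: A:2, B:1, C:0, D:1
max level = 2

Answer: 2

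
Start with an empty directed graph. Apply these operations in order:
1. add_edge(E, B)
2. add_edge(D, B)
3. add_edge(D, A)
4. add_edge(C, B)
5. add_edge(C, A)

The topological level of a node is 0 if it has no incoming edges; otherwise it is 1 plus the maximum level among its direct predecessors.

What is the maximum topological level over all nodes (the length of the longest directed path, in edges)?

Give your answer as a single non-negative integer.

Answer: 1

Derivation:
Op 1: add_edge(E, B). Edges now: 1
Op 2: add_edge(D, B). Edges now: 2
Op 3: add_edge(D, A). Edges now: 3
Op 4: add_edge(C, B). Edges now: 4
Op 5: add_edge(C, A). Edges now: 5
Compute levels (Kahn BFS):
  sources (in-degree 0): C, D, E
  process C: level=0
    C->A: in-degree(A)=1, level(A)>=1
    C->B: in-degree(B)=2, level(B)>=1
  process D: level=0
    D->A: in-degree(A)=0, level(A)=1, enqueue
    D->B: in-degree(B)=1, level(B)>=1
  process E: level=0
    E->B: in-degree(B)=0, level(B)=1, enqueue
  process A: level=1
  process B: level=1
All levels: A:1, B:1, C:0, D:0, E:0
max level = 1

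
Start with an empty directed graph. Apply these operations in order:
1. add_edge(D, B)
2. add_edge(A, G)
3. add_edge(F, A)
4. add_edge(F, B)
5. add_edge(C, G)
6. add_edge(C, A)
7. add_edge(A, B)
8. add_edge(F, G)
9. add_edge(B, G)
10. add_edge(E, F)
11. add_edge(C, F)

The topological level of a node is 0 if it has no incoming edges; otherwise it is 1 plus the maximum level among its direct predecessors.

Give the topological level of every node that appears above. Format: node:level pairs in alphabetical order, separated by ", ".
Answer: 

Answer: A:2, B:3, C:0, D:0, E:0, F:1, G:4

Derivation:
Op 1: add_edge(D, B). Edges now: 1
Op 2: add_edge(A, G). Edges now: 2
Op 3: add_edge(F, A). Edges now: 3
Op 4: add_edge(F, B). Edges now: 4
Op 5: add_edge(C, G). Edges now: 5
Op 6: add_edge(C, A). Edges now: 6
Op 7: add_edge(A, B). Edges now: 7
Op 8: add_edge(F, G). Edges now: 8
Op 9: add_edge(B, G). Edges now: 9
Op 10: add_edge(E, F). Edges now: 10
Op 11: add_edge(C, F). Edges now: 11
Compute levels (Kahn BFS):
  sources (in-degree 0): C, D, E
  process C: level=0
    C->A: in-degree(A)=1, level(A)>=1
    C->F: in-degree(F)=1, level(F)>=1
    C->G: in-degree(G)=3, level(G)>=1
  process D: level=0
    D->B: in-degree(B)=2, level(B)>=1
  process E: level=0
    E->F: in-degree(F)=0, level(F)=1, enqueue
  process F: level=1
    F->A: in-degree(A)=0, level(A)=2, enqueue
    F->B: in-degree(B)=1, level(B)>=2
    F->G: in-degree(G)=2, level(G)>=2
  process A: level=2
    A->B: in-degree(B)=0, level(B)=3, enqueue
    A->G: in-degree(G)=1, level(G)>=3
  process B: level=3
    B->G: in-degree(G)=0, level(G)=4, enqueue
  process G: level=4
All levels: A:2, B:3, C:0, D:0, E:0, F:1, G:4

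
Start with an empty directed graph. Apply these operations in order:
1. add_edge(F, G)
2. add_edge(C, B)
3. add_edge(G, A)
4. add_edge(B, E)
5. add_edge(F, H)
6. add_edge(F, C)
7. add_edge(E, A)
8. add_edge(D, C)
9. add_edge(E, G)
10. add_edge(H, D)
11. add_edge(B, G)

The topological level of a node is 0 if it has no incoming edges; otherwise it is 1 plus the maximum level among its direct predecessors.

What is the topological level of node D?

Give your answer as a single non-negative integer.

Answer: 2

Derivation:
Op 1: add_edge(F, G). Edges now: 1
Op 2: add_edge(C, B). Edges now: 2
Op 3: add_edge(G, A). Edges now: 3
Op 4: add_edge(B, E). Edges now: 4
Op 5: add_edge(F, H). Edges now: 5
Op 6: add_edge(F, C). Edges now: 6
Op 7: add_edge(E, A). Edges now: 7
Op 8: add_edge(D, C). Edges now: 8
Op 9: add_edge(E, G). Edges now: 9
Op 10: add_edge(H, D). Edges now: 10
Op 11: add_edge(B, G). Edges now: 11
Compute levels (Kahn BFS):
  sources (in-degree 0): F
  process F: level=0
    F->C: in-degree(C)=1, level(C)>=1
    F->G: in-degree(G)=2, level(G)>=1
    F->H: in-degree(H)=0, level(H)=1, enqueue
  process H: level=1
    H->D: in-degree(D)=0, level(D)=2, enqueue
  process D: level=2
    D->C: in-degree(C)=0, level(C)=3, enqueue
  process C: level=3
    C->B: in-degree(B)=0, level(B)=4, enqueue
  process B: level=4
    B->E: in-degree(E)=0, level(E)=5, enqueue
    B->G: in-degree(G)=1, level(G)>=5
  process E: level=5
    E->A: in-degree(A)=1, level(A)>=6
    E->G: in-degree(G)=0, level(G)=6, enqueue
  process G: level=6
    G->A: in-degree(A)=0, level(A)=7, enqueue
  process A: level=7
All levels: A:7, B:4, C:3, D:2, E:5, F:0, G:6, H:1
level(D) = 2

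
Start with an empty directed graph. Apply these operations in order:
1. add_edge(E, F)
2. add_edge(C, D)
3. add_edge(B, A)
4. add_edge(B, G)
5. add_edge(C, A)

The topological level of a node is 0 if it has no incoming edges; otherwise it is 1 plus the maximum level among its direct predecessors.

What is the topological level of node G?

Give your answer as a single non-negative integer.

Op 1: add_edge(E, F). Edges now: 1
Op 2: add_edge(C, D). Edges now: 2
Op 3: add_edge(B, A). Edges now: 3
Op 4: add_edge(B, G). Edges now: 4
Op 5: add_edge(C, A). Edges now: 5
Compute levels (Kahn BFS):
  sources (in-degree 0): B, C, E
  process B: level=0
    B->A: in-degree(A)=1, level(A)>=1
    B->G: in-degree(G)=0, level(G)=1, enqueue
  process C: level=0
    C->A: in-degree(A)=0, level(A)=1, enqueue
    C->D: in-degree(D)=0, level(D)=1, enqueue
  process E: level=0
    E->F: in-degree(F)=0, level(F)=1, enqueue
  process G: level=1
  process A: level=1
  process D: level=1
  process F: level=1
All levels: A:1, B:0, C:0, D:1, E:0, F:1, G:1
level(G) = 1

Answer: 1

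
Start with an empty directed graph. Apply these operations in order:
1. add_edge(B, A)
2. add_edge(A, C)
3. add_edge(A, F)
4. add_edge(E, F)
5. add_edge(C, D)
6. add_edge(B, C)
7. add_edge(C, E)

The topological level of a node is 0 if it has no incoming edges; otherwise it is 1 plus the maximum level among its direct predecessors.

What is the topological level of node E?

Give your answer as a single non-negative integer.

Answer: 3

Derivation:
Op 1: add_edge(B, A). Edges now: 1
Op 2: add_edge(A, C). Edges now: 2
Op 3: add_edge(A, F). Edges now: 3
Op 4: add_edge(E, F). Edges now: 4
Op 5: add_edge(C, D). Edges now: 5
Op 6: add_edge(B, C). Edges now: 6
Op 7: add_edge(C, E). Edges now: 7
Compute levels (Kahn BFS):
  sources (in-degree 0): B
  process B: level=0
    B->A: in-degree(A)=0, level(A)=1, enqueue
    B->C: in-degree(C)=1, level(C)>=1
  process A: level=1
    A->C: in-degree(C)=0, level(C)=2, enqueue
    A->F: in-degree(F)=1, level(F)>=2
  process C: level=2
    C->D: in-degree(D)=0, level(D)=3, enqueue
    C->E: in-degree(E)=0, level(E)=3, enqueue
  process D: level=3
  process E: level=3
    E->F: in-degree(F)=0, level(F)=4, enqueue
  process F: level=4
All levels: A:1, B:0, C:2, D:3, E:3, F:4
level(E) = 3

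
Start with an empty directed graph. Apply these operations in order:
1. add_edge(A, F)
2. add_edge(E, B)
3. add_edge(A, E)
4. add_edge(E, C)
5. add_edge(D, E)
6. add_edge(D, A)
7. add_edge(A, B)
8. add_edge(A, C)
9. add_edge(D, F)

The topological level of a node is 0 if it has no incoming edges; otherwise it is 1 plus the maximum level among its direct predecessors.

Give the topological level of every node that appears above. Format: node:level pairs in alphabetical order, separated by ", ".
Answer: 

Answer: A:1, B:3, C:3, D:0, E:2, F:2

Derivation:
Op 1: add_edge(A, F). Edges now: 1
Op 2: add_edge(E, B). Edges now: 2
Op 3: add_edge(A, E). Edges now: 3
Op 4: add_edge(E, C). Edges now: 4
Op 5: add_edge(D, E). Edges now: 5
Op 6: add_edge(D, A). Edges now: 6
Op 7: add_edge(A, B). Edges now: 7
Op 8: add_edge(A, C). Edges now: 8
Op 9: add_edge(D, F). Edges now: 9
Compute levels (Kahn BFS):
  sources (in-degree 0): D
  process D: level=0
    D->A: in-degree(A)=0, level(A)=1, enqueue
    D->E: in-degree(E)=1, level(E)>=1
    D->F: in-degree(F)=1, level(F)>=1
  process A: level=1
    A->B: in-degree(B)=1, level(B)>=2
    A->C: in-degree(C)=1, level(C)>=2
    A->E: in-degree(E)=0, level(E)=2, enqueue
    A->F: in-degree(F)=0, level(F)=2, enqueue
  process E: level=2
    E->B: in-degree(B)=0, level(B)=3, enqueue
    E->C: in-degree(C)=0, level(C)=3, enqueue
  process F: level=2
  process B: level=3
  process C: level=3
All levels: A:1, B:3, C:3, D:0, E:2, F:2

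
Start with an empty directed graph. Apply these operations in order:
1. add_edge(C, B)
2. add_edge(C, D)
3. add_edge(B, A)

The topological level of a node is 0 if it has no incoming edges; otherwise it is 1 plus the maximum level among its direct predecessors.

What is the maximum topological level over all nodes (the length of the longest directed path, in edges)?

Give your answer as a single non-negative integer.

Answer: 2

Derivation:
Op 1: add_edge(C, B). Edges now: 1
Op 2: add_edge(C, D). Edges now: 2
Op 3: add_edge(B, A). Edges now: 3
Compute levels (Kahn BFS):
  sources (in-degree 0): C
  process C: level=0
    C->B: in-degree(B)=0, level(B)=1, enqueue
    C->D: in-degree(D)=0, level(D)=1, enqueue
  process B: level=1
    B->A: in-degree(A)=0, level(A)=2, enqueue
  process D: level=1
  process A: level=2
All levels: A:2, B:1, C:0, D:1
max level = 2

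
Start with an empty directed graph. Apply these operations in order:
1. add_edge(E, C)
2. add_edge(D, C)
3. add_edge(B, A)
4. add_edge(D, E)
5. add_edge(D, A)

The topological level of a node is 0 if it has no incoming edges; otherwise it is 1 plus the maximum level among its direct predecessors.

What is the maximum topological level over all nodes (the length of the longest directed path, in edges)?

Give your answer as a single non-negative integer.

Op 1: add_edge(E, C). Edges now: 1
Op 2: add_edge(D, C). Edges now: 2
Op 3: add_edge(B, A). Edges now: 3
Op 4: add_edge(D, E). Edges now: 4
Op 5: add_edge(D, A). Edges now: 5
Compute levels (Kahn BFS):
  sources (in-degree 0): B, D
  process B: level=0
    B->A: in-degree(A)=1, level(A)>=1
  process D: level=0
    D->A: in-degree(A)=0, level(A)=1, enqueue
    D->C: in-degree(C)=1, level(C)>=1
    D->E: in-degree(E)=0, level(E)=1, enqueue
  process A: level=1
  process E: level=1
    E->C: in-degree(C)=0, level(C)=2, enqueue
  process C: level=2
All levels: A:1, B:0, C:2, D:0, E:1
max level = 2

Answer: 2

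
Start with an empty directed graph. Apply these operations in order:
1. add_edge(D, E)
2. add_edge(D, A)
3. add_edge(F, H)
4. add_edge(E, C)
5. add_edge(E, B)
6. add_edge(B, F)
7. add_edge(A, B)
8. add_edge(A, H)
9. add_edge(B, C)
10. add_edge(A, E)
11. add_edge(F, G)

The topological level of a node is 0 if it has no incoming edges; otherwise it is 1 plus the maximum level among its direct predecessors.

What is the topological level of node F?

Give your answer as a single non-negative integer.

Answer: 4

Derivation:
Op 1: add_edge(D, E). Edges now: 1
Op 2: add_edge(D, A). Edges now: 2
Op 3: add_edge(F, H). Edges now: 3
Op 4: add_edge(E, C). Edges now: 4
Op 5: add_edge(E, B). Edges now: 5
Op 6: add_edge(B, F). Edges now: 6
Op 7: add_edge(A, B). Edges now: 7
Op 8: add_edge(A, H). Edges now: 8
Op 9: add_edge(B, C). Edges now: 9
Op 10: add_edge(A, E). Edges now: 10
Op 11: add_edge(F, G). Edges now: 11
Compute levels (Kahn BFS):
  sources (in-degree 0): D
  process D: level=0
    D->A: in-degree(A)=0, level(A)=1, enqueue
    D->E: in-degree(E)=1, level(E)>=1
  process A: level=1
    A->B: in-degree(B)=1, level(B)>=2
    A->E: in-degree(E)=0, level(E)=2, enqueue
    A->H: in-degree(H)=1, level(H)>=2
  process E: level=2
    E->B: in-degree(B)=0, level(B)=3, enqueue
    E->C: in-degree(C)=1, level(C)>=3
  process B: level=3
    B->C: in-degree(C)=0, level(C)=4, enqueue
    B->F: in-degree(F)=0, level(F)=4, enqueue
  process C: level=4
  process F: level=4
    F->G: in-degree(G)=0, level(G)=5, enqueue
    F->H: in-degree(H)=0, level(H)=5, enqueue
  process G: level=5
  process H: level=5
All levels: A:1, B:3, C:4, D:0, E:2, F:4, G:5, H:5
level(F) = 4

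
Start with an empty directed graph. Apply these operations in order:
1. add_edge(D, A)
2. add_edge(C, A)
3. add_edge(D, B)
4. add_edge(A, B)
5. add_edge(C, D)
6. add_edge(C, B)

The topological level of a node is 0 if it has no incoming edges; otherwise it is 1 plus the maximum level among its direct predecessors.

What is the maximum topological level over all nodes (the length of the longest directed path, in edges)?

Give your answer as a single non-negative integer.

Op 1: add_edge(D, A). Edges now: 1
Op 2: add_edge(C, A). Edges now: 2
Op 3: add_edge(D, B). Edges now: 3
Op 4: add_edge(A, B). Edges now: 4
Op 5: add_edge(C, D). Edges now: 5
Op 6: add_edge(C, B). Edges now: 6
Compute levels (Kahn BFS):
  sources (in-degree 0): C
  process C: level=0
    C->A: in-degree(A)=1, level(A)>=1
    C->B: in-degree(B)=2, level(B)>=1
    C->D: in-degree(D)=0, level(D)=1, enqueue
  process D: level=1
    D->A: in-degree(A)=0, level(A)=2, enqueue
    D->B: in-degree(B)=1, level(B)>=2
  process A: level=2
    A->B: in-degree(B)=0, level(B)=3, enqueue
  process B: level=3
All levels: A:2, B:3, C:0, D:1
max level = 3

Answer: 3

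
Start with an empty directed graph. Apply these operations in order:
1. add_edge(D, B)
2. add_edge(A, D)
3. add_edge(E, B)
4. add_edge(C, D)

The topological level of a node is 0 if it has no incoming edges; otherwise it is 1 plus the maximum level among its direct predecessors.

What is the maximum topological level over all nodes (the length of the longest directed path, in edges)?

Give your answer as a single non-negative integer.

Op 1: add_edge(D, B). Edges now: 1
Op 2: add_edge(A, D). Edges now: 2
Op 3: add_edge(E, B). Edges now: 3
Op 4: add_edge(C, D). Edges now: 4
Compute levels (Kahn BFS):
  sources (in-degree 0): A, C, E
  process A: level=0
    A->D: in-degree(D)=1, level(D)>=1
  process C: level=0
    C->D: in-degree(D)=0, level(D)=1, enqueue
  process E: level=0
    E->B: in-degree(B)=1, level(B)>=1
  process D: level=1
    D->B: in-degree(B)=0, level(B)=2, enqueue
  process B: level=2
All levels: A:0, B:2, C:0, D:1, E:0
max level = 2

Answer: 2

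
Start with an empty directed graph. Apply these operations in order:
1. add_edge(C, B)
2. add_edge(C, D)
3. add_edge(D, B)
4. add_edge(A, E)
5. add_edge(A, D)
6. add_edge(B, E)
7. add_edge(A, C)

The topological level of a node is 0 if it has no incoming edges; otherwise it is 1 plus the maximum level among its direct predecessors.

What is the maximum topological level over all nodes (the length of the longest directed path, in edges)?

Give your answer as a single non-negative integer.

Answer: 4

Derivation:
Op 1: add_edge(C, B). Edges now: 1
Op 2: add_edge(C, D). Edges now: 2
Op 3: add_edge(D, B). Edges now: 3
Op 4: add_edge(A, E). Edges now: 4
Op 5: add_edge(A, D). Edges now: 5
Op 6: add_edge(B, E). Edges now: 6
Op 7: add_edge(A, C). Edges now: 7
Compute levels (Kahn BFS):
  sources (in-degree 0): A
  process A: level=0
    A->C: in-degree(C)=0, level(C)=1, enqueue
    A->D: in-degree(D)=1, level(D)>=1
    A->E: in-degree(E)=1, level(E)>=1
  process C: level=1
    C->B: in-degree(B)=1, level(B)>=2
    C->D: in-degree(D)=0, level(D)=2, enqueue
  process D: level=2
    D->B: in-degree(B)=0, level(B)=3, enqueue
  process B: level=3
    B->E: in-degree(E)=0, level(E)=4, enqueue
  process E: level=4
All levels: A:0, B:3, C:1, D:2, E:4
max level = 4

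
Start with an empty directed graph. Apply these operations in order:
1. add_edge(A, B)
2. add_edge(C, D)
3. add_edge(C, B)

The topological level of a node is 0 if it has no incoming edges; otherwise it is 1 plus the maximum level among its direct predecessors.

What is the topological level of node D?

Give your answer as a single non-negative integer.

Op 1: add_edge(A, B). Edges now: 1
Op 2: add_edge(C, D). Edges now: 2
Op 3: add_edge(C, B). Edges now: 3
Compute levels (Kahn BFS):
  sources (in-degree 0): A, C
  process A: level=0
    A->B: in-degree(B)=1, level(B)>=1
  process C: level=0
    C->B: in-degree(B)=0, level(B)=1, enqueue
    C->D: in-degree(D)=0, level(D)=1, enqueue
  process B: level=1
  process D: level=1
All levels: A:0, B:1, C:0, D:1
level(D) = 1

Answer: 1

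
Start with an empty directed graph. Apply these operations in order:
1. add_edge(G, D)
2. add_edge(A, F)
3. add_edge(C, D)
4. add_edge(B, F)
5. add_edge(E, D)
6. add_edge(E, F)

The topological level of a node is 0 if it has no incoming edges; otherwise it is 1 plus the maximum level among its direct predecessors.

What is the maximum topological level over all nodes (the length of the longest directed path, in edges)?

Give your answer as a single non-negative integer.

Answer: 1

Derivation:
Op 1: add_edge(G, D). Edges now: 1
Op 2: add_edge(A, F). Edges now: 2
Op 3: add_edge(C, D). Edges now: 3
Op 4: add_edge(B, F). Edges now: 4
Op 5: add_edge(E, D). Edges now: 5
Op 6: add_edge(E, F). Edges now: 6
Compute levels (Kahn BFS):
  sources (in-degree 0): A, B, C, E, G
  process A: level=0
    A->F: in-degree(F)=2, level(F)>=1
  process B: level=0
    B->F: in-degree(F)=1, level(F)>=1
  process C: level=0
    C->D: in-degree(D)=2, level(D)>=1
  process E: level=0
    E->D: in-degree(D)=1, level(D)>=1
    E->F: in-degree(F)=0, level(F)=1, enqueue
  process G: level=0
    G->D: in-degree(D)=0, level(D)=1, enqueue
  process F: level=1
  process D: level=1
All levels: A:0, B:0, C:0, D:1, E:0, F:1, G:0
max level = 1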